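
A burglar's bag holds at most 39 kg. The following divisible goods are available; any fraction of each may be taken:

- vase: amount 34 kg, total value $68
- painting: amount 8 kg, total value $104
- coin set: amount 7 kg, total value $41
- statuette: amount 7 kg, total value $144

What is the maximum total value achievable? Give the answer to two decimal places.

Take in order of value per unit:
- statuette (144/7 per unit): all 7 → value 144, running total 144.00
- painting (104/8 per unit): all 8 → value 104, running total 248.00
- coin set (41/7 per unit): all 7 → value 41, running total 289.00
- vase (68/34 per unit): 17 of 34 → value 17×68/34 = 34.0000, running total 323.00
Total 323.00.

323.00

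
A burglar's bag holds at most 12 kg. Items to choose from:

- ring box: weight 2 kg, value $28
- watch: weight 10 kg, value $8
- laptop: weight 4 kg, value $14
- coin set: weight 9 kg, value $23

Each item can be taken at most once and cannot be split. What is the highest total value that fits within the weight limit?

Check high-value combinations within 12 kg:
- ring box+coin set: weight 2+9=11, value 28+23=51
- ring box+laptop: weight 2+4=6, value 28+14=42
- ring box+watch: weight 2+10=12, value 28+8=36
- ring box: weight 2, value 28
Best: $51.

$51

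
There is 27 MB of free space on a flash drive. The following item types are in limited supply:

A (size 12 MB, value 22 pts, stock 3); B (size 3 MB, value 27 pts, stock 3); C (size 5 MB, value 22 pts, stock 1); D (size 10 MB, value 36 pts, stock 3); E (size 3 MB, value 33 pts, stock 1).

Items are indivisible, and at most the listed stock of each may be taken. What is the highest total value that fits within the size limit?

172 pts

Top feasible selections:
- 3×B + 1×C + 1×D + 1×E: size 27, value 172
- 3×B + 1×D + 1×E: size 22, value 150
Best: 172 pts.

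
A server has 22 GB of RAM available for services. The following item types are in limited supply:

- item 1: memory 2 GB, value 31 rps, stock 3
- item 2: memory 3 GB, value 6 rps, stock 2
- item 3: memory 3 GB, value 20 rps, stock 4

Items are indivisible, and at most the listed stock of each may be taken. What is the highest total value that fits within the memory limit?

179 rps

Top feasible selections:
- 3×item 1 + 1×item 2 + 4×item 3: memory 21, value 179
- 3×item 1 + 4×item 3: memory 18, value 173
- 3×item 1 + 2×item 2 + 3×item 3: memory 21, value 165
Best: 179 rps.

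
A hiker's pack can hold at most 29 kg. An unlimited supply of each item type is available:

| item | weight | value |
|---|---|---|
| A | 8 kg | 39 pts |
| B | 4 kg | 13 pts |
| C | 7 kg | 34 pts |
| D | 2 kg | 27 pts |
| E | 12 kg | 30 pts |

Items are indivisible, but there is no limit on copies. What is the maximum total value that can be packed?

Best value-per-unit is D at 27/2, and filling with it alone uses weight 14×2=28. No mix of the others beats 14×27 = 378.

378 pts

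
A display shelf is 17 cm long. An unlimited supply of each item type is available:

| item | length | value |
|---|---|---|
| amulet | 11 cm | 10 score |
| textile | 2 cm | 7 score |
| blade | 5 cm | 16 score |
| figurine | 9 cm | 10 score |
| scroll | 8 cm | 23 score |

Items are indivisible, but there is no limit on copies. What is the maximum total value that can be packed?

Best value-per-unit is textile at 7/2; filling with it alone gives 8×7 = 56.
Optimal mix: 6×textile + 1×blade → length 17, value 58.

58 score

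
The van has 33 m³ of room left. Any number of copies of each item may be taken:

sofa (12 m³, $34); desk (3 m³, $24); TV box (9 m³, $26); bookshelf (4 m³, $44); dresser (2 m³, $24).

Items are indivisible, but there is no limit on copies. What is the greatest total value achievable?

Best value-per-unit is dresser at 24/2; filling with it alone gives 16×24 = 384.
Optimal mix: 1×desk + 15×dresser → volume 33, value 384.

$384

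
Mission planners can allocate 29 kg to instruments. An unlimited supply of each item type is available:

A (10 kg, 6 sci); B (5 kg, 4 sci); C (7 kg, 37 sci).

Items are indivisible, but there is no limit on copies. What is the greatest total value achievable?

Best value-per-unit is C at 37/7, and filling with it alone uses mass 4×7=28. No mix of the others beats 4×37 = 148.

148 sci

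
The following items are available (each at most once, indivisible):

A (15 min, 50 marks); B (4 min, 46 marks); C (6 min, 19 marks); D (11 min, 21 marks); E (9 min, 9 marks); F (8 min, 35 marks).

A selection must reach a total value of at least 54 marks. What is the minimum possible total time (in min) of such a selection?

Subsets with value ≥ 54, sorted by total time:
- B+C: time 10, value 65
- B+F: time 12, value 81
- B+E: time 13, value 55
Minimum time: 10 min.

10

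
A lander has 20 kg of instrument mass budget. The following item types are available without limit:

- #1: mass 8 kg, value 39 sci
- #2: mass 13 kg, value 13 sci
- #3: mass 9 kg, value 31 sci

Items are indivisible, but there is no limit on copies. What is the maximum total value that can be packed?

78 sci

Best value-per-unit is #1 at 39/8, and filling with it alone uses mass 2×8=16. No mix of the others beats 2×39 = 78.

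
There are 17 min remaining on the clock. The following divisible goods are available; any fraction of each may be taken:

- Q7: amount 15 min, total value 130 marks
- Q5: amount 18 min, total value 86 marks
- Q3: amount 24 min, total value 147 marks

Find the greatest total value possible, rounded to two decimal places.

Take in order of value per unit:
- Q7 (130/15 per unit): all 15 → value 130, running total 130.00
- Q3 (147/24 per unit): 2 of 24 → value 2×147/24 = 12.2500, running total 142.25
Total 142.25.

142.25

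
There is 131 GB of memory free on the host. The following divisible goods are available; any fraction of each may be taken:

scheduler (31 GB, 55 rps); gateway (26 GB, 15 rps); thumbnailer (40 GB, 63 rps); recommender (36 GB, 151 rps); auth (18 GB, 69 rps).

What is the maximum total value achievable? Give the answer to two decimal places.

341.46

Take in order of value per unit:
- recommender (151/36 per unit): all 36 → value 151, running total 151.00
- auth (69/18 per unit): all 18 → value 69, running total 220.00
- scheduler (55/31 per unit): all 31 → value 55, running total 275.00
- thumbnailer (63/40 per unit): all 40 → value 63, running total 338.00
- gateway (15/26 per unit): 6 of 26 → value 6×15/26 = 3.4615, running total 341.46
Total 341.46.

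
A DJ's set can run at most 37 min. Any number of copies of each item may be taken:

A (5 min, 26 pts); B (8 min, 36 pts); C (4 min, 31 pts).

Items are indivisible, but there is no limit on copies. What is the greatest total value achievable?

Best value-per-unit is C at 31/4, and filling with it alone uses duration 9×4=36. No mix of the others beats 9×31 = 279.

279 pts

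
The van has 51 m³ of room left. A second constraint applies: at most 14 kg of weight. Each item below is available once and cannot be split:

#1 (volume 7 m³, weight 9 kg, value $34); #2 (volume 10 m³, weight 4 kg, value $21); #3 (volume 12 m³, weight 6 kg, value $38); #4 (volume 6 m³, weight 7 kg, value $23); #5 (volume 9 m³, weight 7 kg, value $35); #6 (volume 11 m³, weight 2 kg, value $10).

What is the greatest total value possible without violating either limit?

$73

Feasible sets respecting both limits:
- #3+#5: volume 21, weight 13, value 73
- #2+#3+#6: volume 33, weight 12, value 69
- #2+#5+#6: volume 30, weight 13, value 66
- #3+#4: volume 18, weight 13, value 61
Best: $73.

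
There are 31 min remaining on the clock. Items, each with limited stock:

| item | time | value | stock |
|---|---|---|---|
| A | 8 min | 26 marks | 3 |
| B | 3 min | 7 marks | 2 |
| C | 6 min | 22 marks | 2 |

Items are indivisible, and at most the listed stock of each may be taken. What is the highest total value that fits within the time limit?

Top feasible selections:
- 2×A + 1×B + 2×C: time 31, value 103
- 3×A + 1×C: time 30, value 100
Best: 103 marks.

103 marks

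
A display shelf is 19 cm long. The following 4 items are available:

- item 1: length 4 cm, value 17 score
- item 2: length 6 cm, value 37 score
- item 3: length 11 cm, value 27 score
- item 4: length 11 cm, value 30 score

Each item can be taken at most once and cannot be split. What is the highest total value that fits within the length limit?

67 score

This is a 0/1 knapsack; check combinations near the capacity.
- item 2+item 4: length 6+11=17, value 37+30=67
- item 2+item 3: length 6+11=17, value 37+27=64
- item 1+item 2: length 4+6=10, value 17+37=54
- item 1+item 4: length 4+11=15, value 17+30=47
Best: 67 score.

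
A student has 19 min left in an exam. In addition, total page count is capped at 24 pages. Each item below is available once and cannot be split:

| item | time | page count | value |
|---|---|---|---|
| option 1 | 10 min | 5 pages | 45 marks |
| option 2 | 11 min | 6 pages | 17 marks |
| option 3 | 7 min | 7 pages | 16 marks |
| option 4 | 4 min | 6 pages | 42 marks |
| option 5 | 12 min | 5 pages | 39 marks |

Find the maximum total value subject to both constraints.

87 marks

Feasible sets respecting both limits:
- option 1+option 4: time 14, page count 11, value 87
- option 4+option 5: time 16, page count 11, value 81
- option 1+option 3: time 17, page count 12, value 61
Best: 87 marks.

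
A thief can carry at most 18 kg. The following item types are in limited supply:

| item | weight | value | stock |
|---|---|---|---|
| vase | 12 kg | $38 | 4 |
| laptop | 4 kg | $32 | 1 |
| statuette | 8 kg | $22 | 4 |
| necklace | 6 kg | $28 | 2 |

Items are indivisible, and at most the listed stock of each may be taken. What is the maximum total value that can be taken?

Top feasible selections:
- 1×laptop + 2×necklace: weight 16, value 88
- 1×laptop + 1×statuette + 1×necklace: weight 18, value 82
- 1×vase + 1×laptop: weight 16, value 70
Best: $88.

$88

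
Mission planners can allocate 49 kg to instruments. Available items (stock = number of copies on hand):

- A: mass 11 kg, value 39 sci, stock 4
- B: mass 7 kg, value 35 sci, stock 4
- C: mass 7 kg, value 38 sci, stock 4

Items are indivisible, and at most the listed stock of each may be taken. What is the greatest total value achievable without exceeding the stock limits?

Best selections within mass 49 and stock limits:
- 3×B + 4×C: mass 49, value 257
- 4×B + 3×C: mass 49, value 254
Best: 257 sci.

257 sci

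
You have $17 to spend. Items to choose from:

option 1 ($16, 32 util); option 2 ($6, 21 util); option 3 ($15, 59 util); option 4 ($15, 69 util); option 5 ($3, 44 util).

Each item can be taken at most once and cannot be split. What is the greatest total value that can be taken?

Check high-value combinations within $17:
- option 4: cost 15, value 69
- option 2+option 5: cost 6+3=9, value 21+44=65
- option 3: cost 15, value 59
- option 5: cost 3, value 44
Best: 69 util.

69 util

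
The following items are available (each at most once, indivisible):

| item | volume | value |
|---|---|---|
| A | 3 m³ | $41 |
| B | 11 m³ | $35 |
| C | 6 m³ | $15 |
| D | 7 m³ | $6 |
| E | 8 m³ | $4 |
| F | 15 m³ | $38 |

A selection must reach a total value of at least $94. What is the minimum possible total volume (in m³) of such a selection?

Subsets with value ≥ 94, sorted by total volume:
- A+C+F: volume 24, value 94
- A+B+C+D: volume 27, value 97
Minimum volume: 24 m³.

24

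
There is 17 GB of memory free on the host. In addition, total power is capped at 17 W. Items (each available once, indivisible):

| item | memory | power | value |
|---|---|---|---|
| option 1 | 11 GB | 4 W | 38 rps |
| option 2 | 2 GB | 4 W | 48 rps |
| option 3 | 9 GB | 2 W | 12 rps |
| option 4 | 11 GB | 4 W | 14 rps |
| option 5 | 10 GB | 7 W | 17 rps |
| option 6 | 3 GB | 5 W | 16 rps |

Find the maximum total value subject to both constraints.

Feasible sets respecting both limits:
- option 1+option 2+option 6: memory 16, power 13, value 102
- option 1+option 2: memory 13, power 8, value 86
- option 2+option 5+option 6: memory 15, power 16, value 81
- option 2+option 4+option 6: memory 16, power 13, value 78
Best: 102 rps.

102 rps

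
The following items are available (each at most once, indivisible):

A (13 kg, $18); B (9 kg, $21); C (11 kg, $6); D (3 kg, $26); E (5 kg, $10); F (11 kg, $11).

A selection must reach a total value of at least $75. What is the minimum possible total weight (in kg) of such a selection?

Subsets with value ≥ 75, sorted by total weight:
- A+B+D+E: weight 30, value 75
- A+B+D+F: weight 36, value 76
- A+B+D+E+F: weight 41, value 86
Minimum weight: 30 kg.

30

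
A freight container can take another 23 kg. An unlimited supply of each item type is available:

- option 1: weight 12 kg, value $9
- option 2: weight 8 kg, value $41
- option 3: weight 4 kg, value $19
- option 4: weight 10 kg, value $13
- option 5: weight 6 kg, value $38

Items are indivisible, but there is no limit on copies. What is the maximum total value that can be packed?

Best value-per-unit is option 5 at 38/6; filling with it alone gives 3×38 = 114.
Optimal mix: 1×option 3 + 3×option 5 → weight 22, value 133.

$133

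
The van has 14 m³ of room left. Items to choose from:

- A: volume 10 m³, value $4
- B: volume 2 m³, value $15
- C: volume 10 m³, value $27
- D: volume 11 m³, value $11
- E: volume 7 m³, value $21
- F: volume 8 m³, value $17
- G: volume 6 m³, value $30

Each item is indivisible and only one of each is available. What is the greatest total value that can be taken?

Check high-value combinations within 14 m³:
- E+G: volume 7+6=13, value 21+30=51
- F+G: volume 8+6=14, value 17+30=47
- B+G: volume 2+6=8, value 15+30=45
Best: $51.

$51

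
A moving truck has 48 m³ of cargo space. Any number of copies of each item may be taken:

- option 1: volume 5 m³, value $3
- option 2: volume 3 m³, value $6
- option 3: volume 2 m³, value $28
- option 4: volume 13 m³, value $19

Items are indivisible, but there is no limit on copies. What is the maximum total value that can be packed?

$672

Best value-per-unit is option 3 at 28/2, and filling with it alone uses volume 24×2=48. No mix of the others beats 24×28 = 672.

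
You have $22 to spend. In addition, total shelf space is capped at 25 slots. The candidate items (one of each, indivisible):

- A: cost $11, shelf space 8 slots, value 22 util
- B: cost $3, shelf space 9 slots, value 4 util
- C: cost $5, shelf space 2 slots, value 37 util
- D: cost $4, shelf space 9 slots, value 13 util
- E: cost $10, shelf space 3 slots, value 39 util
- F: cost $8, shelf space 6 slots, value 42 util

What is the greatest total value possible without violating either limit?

94 util

Feasible sets respecting both limits:
- D+E+F: cost 22, shelf space 18, value 94
- B+C+D+E: cost 22, shelf space 23, value 93
- C+D+F: cost 17, shelf space 17, value 92
Best: 94 util.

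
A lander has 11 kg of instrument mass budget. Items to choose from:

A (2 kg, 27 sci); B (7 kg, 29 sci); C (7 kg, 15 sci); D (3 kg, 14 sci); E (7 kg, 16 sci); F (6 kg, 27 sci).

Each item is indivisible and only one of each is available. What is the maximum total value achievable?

68 sci

This is a 0/1 knapsack; check combinations near the capacity.
- A+D+F: mass 2+3+6=11, value 27+14+27=68
- A+B: mass 2+7=9, value 27+29=56
- A+F: mass 2+6=8, value 27+27=54
Best: 68 sci.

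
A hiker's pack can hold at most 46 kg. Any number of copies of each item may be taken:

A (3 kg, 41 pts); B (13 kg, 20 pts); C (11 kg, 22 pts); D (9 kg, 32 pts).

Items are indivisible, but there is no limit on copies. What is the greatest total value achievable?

615 pts

Best value-per-unit is A at 41/3, and filling with it alone uses weight 15×3=45. No mix of the others beats 15×41 = 615.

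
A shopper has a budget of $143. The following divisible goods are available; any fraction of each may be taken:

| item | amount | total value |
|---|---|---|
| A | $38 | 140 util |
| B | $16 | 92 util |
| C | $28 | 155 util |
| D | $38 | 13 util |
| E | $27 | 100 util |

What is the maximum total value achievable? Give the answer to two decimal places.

498.63

Take in order of value per unit:
- B (92/16 per unit): all 16 → value 92, running total 92.00
- C (155/28 per unit): all 28 → value 155, running total 247.00
- E (100/27 per unit): all 27 → value 100, running total 347.00
- A (140/38 per unit): all 38 → value 140, running total 487.00
- D (13/38 per unit): 34 of 38 → value 34×13/38 = 11.6316, running total 498.63
Total 498.63.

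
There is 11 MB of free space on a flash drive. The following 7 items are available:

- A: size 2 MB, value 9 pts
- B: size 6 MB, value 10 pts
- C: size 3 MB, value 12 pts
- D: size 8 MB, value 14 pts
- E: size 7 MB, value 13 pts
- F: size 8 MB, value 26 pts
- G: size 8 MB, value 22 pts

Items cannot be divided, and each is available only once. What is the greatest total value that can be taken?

38 pts

Check high-value combinations within 11 MB:
- C+F: size 3+8=11, value 12+26=38
- A+F: size 2+8=10, value 9+26=35
- C+G: size 3+8=11, value 12+22=34
- A+G: size 2+8=10, value 9+22=31
- A+B+C: size 2+6+3=11, value 9+10+12=31
Best: 38 pts.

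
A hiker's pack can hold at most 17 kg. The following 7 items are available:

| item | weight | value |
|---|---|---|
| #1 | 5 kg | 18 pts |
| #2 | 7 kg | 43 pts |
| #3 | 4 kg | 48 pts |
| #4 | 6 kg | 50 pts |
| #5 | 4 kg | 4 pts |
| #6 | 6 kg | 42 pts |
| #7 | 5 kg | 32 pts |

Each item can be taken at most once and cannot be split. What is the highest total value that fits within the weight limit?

Check high-value combinations within 17 kg:
- #2+#3+#4: weight 7+4+6=17, value 43+48+50=141
- #3+#4+#6: weight 4+6+6=16, value 48+50+42=140
- #2+#3+#6: weight 7+4+6=17, value 43+48+42=133
- #3+#4+#7: weight 4+6+5=15, value 48+50+32=130
- #4+#6+#7: weight 6+6+5=17, value 50+42+32=124
Best: 141 pts.

141 pts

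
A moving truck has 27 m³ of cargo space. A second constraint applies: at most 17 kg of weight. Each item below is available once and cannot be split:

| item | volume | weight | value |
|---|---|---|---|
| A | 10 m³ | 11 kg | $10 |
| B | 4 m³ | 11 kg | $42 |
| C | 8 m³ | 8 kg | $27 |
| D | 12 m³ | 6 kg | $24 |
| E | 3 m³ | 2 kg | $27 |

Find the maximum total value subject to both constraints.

$78

Feasible sets respecting both limits:
- C+D+E: volume 23, weight 16, value 78
- B+E: volume 7, weight 13, value 69
- B+D: volume 16, weight 17, value 66
Best: $78.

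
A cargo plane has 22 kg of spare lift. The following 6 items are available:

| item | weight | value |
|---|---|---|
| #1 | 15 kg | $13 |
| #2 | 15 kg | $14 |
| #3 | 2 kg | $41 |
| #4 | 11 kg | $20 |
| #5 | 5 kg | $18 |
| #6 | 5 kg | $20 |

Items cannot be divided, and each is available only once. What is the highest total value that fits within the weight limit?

$81

Check high-value combinations within 22 kg:
- #3+#4+#6: weight 2+11+5=18, value 41+20+20=81
- #3+#5+#6: weight 2+5+5=12, value 41+18+20=79
- #3+#4+#5: weight 2+11+5=18, value 41+20+18=79
- #2+#3+#6: weight 15+2+5=22, value 14+41+20=75
- #1+#3+#6: weight 15+2+5=22, value 13+41+20=74
Best: $81.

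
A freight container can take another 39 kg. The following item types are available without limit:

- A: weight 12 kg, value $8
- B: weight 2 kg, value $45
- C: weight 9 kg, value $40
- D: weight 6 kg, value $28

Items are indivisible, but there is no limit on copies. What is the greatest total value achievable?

$855

Best value-per-unit is B at 45/2, and filling with it alone uses weight 19×2=38. No mix of the others beats 19×45 = 855.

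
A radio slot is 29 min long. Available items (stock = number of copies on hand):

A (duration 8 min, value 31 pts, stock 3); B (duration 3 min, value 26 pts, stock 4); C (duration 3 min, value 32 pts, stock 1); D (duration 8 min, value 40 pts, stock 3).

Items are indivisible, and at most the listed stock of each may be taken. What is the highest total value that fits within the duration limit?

Top feasible selections:
- 3×B + 1×C + 2×D: duration 28, value 190
- 4×B + 2×D: duration 28, value 184
- 1×A + 3×B + 1×C + 1×D: duration 28, value 181
Best: 190 pts.

190 pts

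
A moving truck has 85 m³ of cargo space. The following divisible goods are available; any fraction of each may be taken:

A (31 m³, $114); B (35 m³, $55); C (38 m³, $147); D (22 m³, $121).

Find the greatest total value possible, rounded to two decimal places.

Take in order of value per unit:
- D (121/22 per unit): all 22 → value 121, running total 121.00
- C (147/38 per unit): all 38 → value 147, running total 268.00
- A (114/31 per unit): 25 of 31 → value 25×114/31 = 91.9355, running total 359.94
Total 359.94.

359.94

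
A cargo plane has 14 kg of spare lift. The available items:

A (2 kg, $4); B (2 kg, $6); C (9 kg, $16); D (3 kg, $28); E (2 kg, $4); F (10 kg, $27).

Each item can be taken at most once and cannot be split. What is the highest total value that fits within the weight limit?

Check high-value combinations within 14 kg:
- D+F: weight 3+10=13, value 28+27=55
- B+C+D: weight 2+9+3=14, value 6+16+28=50
- A+C+D: weight 2+9+3=14, value 4+16+28=48
- C+D+E: weight 9+3+2=14, value 16+28+4=48
Best: $55.

$55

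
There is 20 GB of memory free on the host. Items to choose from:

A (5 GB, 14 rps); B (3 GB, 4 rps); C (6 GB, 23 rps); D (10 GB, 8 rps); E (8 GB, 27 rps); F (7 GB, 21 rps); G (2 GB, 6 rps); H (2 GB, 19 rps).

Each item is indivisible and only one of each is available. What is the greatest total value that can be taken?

Check high-value combinations within 20 GB:
- A+C+F+H: memory 5+6+7+2=20, value 14+23+21+19=77
- C+E+G+H: memory 6+8+2+2=18, value 23+27+6+19=75
- B+C+E+H: memory 3+6+8+2=19, value 4+23+27+19=73
- E+F+G+H: memory 8+7+2+2=19, value 27+21+6+19=73
Best: 77 rps.

77 rps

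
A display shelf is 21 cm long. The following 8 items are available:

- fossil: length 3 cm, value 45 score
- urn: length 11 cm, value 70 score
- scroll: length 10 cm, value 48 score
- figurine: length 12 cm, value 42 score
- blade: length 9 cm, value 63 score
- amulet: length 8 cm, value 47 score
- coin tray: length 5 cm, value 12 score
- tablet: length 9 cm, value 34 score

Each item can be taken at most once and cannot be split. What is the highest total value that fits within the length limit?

155 score

Check high-value combinations within 21 cm:
- fossil+blade+amulet: length 3+9+8=20, value 45+63+47=155
- fossil+blade+tablet: length 3+9+9=21, value 45+63+34=142
- fossil+scroll+amulet: length 3+10+8=21, value 45+48+47=140
- urn+blade: length 11+9=20, value 70+63=133
Best: 155 score.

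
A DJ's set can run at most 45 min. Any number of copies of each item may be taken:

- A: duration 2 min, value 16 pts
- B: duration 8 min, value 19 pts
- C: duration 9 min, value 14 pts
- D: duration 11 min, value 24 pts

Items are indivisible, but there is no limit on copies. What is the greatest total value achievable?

Best value-per-unit is A at 16/2, and filling with it alone uses duration 22×2=44. No mix of the others beats 22×16 = 352.

352 pts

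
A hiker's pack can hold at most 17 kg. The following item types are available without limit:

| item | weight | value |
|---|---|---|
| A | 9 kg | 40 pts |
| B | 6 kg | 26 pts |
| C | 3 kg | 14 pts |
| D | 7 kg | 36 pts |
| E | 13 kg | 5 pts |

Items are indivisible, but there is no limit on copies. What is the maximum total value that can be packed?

Best value-per-unit is D at 36/7; filling with it alone gives 2×36 = 72.
Optimal mix: 1×C + 2×D → weight 17, value 86.

86 pts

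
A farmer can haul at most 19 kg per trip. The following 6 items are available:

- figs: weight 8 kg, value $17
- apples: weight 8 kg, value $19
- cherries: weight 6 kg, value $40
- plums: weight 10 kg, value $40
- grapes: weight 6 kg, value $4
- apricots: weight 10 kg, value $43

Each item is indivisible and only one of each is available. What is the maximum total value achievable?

$83

This is a 0/1 knapsack; check combinations near the capacity.
- cherries+apricots: weight 6+10=16, value 40+43=83
- cherries+plums: weight 6+10=16, value 40+40=80
- apples+apricots: weight 8+10=18, value 19+43=62
Best: $83.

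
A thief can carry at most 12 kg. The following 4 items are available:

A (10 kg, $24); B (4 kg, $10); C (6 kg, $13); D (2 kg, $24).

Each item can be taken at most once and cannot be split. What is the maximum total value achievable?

$48

Check high-value combinations within 12 kg:
- A+D: weight 10+2=12, value 24+24=48
- B+C+D: weight 4+6+2=12, value 10+13+24=47
- C+D: weight 6+2=8, value 13+24=37
Best: $48.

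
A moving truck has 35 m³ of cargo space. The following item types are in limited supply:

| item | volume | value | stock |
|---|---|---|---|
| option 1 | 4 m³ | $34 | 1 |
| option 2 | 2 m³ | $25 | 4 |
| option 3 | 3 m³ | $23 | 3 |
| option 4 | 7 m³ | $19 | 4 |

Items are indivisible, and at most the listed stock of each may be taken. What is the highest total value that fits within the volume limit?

Best selections within volume 35 and stock limits:
- 1×option 1 + 4×option 2 + 3×option 3 + 2×option 4: volume 35, value 241
- 1×option 1 + 4×option 2 + 3×option 3 + 1×option 4: volume 28, value 222
Best: $241.

$241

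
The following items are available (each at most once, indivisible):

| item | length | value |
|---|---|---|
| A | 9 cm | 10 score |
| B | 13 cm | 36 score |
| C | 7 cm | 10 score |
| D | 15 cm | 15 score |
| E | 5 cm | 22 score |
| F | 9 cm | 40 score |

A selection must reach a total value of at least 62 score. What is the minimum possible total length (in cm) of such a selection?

14

Subsets with value ≥ 62, sorted by total length:
- E+F: length 14, value 62
- C+E+F: length 21, value 72
- B+F: length 22, value 76
Minimum length: 14 cm.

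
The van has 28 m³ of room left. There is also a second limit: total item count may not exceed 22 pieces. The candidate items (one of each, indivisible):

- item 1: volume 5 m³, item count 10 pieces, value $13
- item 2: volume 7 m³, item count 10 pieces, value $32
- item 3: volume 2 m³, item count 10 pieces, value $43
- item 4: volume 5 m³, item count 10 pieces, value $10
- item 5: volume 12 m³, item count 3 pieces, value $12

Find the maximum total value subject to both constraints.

$75

Feasible sets respecting both limits:
- item 2+item 3: volume 9, item count 20, value 75
- item 1+item 3: volume 7, item count 20, value 56
- item 3+item 5: volume 14, item count 13, value 55
- item 3+item 4: volume 7, item count 20, value 53
Best: $75.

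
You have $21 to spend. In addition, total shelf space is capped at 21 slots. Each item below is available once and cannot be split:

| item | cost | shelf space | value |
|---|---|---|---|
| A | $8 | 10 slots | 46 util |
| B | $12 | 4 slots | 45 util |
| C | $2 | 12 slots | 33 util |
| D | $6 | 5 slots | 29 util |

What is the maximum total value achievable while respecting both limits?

107 util

Feasible sets respecting both limits:
- B+C+D: cost 20, shelf space 21, value 107
- A+B: cost 20, shelf space 14, value 91
- B+C: cost 14, shelf space 16, value 78
Best: 107 util.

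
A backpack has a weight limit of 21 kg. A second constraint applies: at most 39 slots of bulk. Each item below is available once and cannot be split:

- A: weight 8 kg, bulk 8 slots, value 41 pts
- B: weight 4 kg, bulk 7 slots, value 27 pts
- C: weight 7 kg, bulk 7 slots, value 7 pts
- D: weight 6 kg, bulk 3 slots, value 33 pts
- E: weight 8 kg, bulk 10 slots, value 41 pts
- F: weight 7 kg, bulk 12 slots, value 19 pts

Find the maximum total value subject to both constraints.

109 pts

Feasible sets respecting both limits:
- A+B+E: weight 20, bulk 25, value 109
- A+B+D: weight 18, bulk 18, value 101
- B+D+E: weight 18, bulk 20, value 101
- A+D+F: weight 21, bulk 23, value 93
Best: 109 pts.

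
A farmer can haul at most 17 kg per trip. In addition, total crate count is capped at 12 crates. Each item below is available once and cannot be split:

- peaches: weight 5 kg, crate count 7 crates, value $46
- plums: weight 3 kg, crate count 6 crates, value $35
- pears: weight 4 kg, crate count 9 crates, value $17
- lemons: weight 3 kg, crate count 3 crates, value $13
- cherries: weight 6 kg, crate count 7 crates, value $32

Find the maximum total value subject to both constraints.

Feasible sets respecting both limits:
- peaches+lemons: weight 8, crate count 10, value 59
- plums+lemons: weight 6, crate count 9, value 48
- peaches: weight 5, crate count 7, value 46
- lemons+cherries: weight 9, crate count 10, value 45
Best: $59.

$59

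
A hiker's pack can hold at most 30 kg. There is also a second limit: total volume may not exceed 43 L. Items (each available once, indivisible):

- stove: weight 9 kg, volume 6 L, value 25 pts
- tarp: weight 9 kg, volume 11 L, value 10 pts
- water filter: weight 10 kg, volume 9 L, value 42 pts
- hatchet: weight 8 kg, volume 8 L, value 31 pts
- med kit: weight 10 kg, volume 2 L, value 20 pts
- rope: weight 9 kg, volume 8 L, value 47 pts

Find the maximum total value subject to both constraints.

120 pts

Feasible sets respecting both limits:
- water filter+hatchet+rope: weight 27, volume 25, value 120
- stove+water filter+rope: weight 28, volume 23, value 114
- water filter+med kit+rope: weight 29, volume 19, value 109
Best: 120 pts.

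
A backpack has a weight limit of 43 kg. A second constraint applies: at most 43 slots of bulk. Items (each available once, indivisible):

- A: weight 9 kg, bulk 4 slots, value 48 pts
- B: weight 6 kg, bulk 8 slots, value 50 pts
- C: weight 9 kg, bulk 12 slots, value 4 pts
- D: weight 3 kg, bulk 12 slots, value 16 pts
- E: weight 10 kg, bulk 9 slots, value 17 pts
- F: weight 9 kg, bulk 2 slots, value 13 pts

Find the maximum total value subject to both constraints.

Feasible sets respecting both limits:
- A+B+D+E+F: weight 37, bulk 35, value 144
- A+B+C+E+F: weight 43, bulk 35, value 132
- A+B+D+E: weight 28, bulk 33, value 131
Best: 144 pts.

144 pts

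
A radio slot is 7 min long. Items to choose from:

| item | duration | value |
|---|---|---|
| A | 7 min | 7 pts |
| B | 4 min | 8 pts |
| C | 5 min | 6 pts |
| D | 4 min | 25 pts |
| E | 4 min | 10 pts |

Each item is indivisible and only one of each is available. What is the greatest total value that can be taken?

Check high-value combinations within 7 min:
- D: duration 4, value 25
- E: duration 4, value 10
- B: duration 4, value 8
Best: 25 pts.

25 pts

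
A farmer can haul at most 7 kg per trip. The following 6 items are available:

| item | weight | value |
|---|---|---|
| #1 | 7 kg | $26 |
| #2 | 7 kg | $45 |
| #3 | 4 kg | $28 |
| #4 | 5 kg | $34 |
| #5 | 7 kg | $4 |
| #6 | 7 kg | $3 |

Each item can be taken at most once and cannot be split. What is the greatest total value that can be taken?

Check high-value combinations within 7 kg:
- #2: weight 7, value 45
- #4: weight 5, value 34
- #3: weight 4, value 28
Best: $45.

$45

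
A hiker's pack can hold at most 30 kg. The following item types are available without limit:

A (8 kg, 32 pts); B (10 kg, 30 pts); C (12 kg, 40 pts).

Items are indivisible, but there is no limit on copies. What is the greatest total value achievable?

104 pts

Best value-per-unit is A at 32/8; filling with it alone gives 3×32 = 96.
Optimal mix: 2×A + 1×C → weight 28, value 104.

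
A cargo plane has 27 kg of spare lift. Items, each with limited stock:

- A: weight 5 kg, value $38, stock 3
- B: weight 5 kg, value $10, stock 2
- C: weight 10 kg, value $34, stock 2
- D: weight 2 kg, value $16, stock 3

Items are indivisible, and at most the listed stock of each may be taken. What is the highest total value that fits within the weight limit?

Top feasible selections:
- 3×A + 1×B + 3×D: weight 26, value 172
- 3×A + 1×C + 1×D: weight 27, value 164
- 3×A + 3×D: weight 21, value 162
Best: $172.

$172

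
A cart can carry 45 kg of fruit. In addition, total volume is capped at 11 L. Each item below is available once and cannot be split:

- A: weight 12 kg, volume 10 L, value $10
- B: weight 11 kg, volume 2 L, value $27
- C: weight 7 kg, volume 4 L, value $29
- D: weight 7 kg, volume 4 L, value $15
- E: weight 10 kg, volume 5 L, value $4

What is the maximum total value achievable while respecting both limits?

Feasible sets respecting both limits:
- B+C+D: weight 25, volume 10, value 71
- B+C+E: weight 28, volume 11, value 60
- B+C: weight 18, volume 6, value 56
Best: $71.

$71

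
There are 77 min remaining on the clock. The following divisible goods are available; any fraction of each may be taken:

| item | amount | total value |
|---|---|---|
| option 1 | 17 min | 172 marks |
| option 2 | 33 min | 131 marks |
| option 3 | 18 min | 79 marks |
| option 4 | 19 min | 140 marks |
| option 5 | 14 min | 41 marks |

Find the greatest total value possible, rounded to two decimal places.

482.30

Take in order of value per unit:
- option 1 (172/17 per unit): all 17 → value 172, running total 172.00
- option 4 (140/19 per unit): all 19 → value 140, running total 312.00
- option 3 (79/18 per unit): all 18 → value 79, running total 391.00
- option 2 (131/33 per unit): 23 of 33 → value 23×131/33 = 91.3030, running total 482.30
Total 482.30.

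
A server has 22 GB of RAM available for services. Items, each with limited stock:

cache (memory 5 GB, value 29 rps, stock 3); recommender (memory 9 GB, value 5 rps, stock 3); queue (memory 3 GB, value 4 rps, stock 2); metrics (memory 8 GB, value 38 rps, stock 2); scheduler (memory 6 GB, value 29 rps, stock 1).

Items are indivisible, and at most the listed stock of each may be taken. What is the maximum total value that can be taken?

116 rps

Best selections within memory 22 and stock limits:
- 3×cache + 1×scheduler: memory 21, value 116
- 1×cache + 2×metrics: memory 21, value 105
- 2×metrics + 1×scheduler: memory 22, value 105
Best: 116 rps.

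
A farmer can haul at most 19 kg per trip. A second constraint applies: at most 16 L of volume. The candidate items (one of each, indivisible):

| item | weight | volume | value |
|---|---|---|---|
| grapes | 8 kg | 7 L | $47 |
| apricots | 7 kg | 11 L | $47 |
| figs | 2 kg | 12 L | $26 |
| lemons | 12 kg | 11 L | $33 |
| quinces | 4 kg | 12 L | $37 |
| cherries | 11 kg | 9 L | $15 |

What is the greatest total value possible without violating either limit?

Feasible sets respecting both limits:
- grapes+cherries: weight 19, volume 16, value 62
- grapes: weight 8, volume 7, value 47
- apricots: weight 7, volume 11, value 47
Best: $62.

$62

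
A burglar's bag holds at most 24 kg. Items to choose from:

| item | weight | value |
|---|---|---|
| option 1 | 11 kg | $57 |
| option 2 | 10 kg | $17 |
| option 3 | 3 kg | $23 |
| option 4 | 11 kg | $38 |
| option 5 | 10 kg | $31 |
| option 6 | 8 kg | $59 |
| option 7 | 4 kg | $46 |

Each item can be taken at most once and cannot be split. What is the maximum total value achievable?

$162

Check high-value combinations within 24 kg:
- option 1+option 6+option 7: weight 11+8+4=23, value 57+59+46=162
- option 4+option 6+option 7: weight 11+8+4=23, value 38+59+46=143
- option 1+option 3+option 6: weight 11+3+8=22, value 57+23+59=139
Best: $162.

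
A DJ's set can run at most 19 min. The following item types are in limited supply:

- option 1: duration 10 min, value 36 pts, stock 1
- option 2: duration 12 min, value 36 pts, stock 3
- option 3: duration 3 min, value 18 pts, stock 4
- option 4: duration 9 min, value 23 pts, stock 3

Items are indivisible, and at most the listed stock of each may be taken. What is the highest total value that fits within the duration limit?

Top feasible selections:
- 1×option 1 + 3×option 3: duration 19, value 90
- 3×option 3 + 1×option 4: duration 18, value 77
- 4×option 3: duration 12, value 72
- 1×option 1 + 2×option 3: duration 16, value 72
Best: 90 pts.

90 pts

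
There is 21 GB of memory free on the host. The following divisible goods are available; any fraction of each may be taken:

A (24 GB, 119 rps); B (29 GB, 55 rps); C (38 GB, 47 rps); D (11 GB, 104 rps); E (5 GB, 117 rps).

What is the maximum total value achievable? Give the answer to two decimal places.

Take in order of value per unit:
- E (117/5 per unit): all 5 → value 117, running total 117.00
- D (104/11 per unit): all 11 → value 104, running total 221.00
- A (119/24 per unit): 5 of 24 → value 5×119/24 = 24.7917, running total 245.79
Total 245.79.

245.79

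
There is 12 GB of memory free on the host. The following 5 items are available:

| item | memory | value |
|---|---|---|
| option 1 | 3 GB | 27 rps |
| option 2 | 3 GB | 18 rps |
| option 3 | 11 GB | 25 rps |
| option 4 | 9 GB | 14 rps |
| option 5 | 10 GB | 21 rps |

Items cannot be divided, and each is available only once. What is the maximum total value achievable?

45 rps

Check high-value combinations within 12 GB:
- option 1+option 2: memory 3+3=6, value 27+18=45
- option 1+option 4: memory 3+9=12, value 27+14=41
- option 2+option 4: memory 3+9=12, value 18+14=32
- option 1: memory 3, value 27
Best: 45 rps.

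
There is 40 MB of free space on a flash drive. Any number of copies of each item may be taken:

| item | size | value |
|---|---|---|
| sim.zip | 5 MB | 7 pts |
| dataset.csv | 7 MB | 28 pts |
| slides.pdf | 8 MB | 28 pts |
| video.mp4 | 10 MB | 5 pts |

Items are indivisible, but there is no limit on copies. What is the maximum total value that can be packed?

147 pts

Best value-per-unit is dataset.csv at 28/7; filling with it alone gives 5×28 = 140.
Optimal mix: 1×sim.zip + 5×dataset.csv → size 40, value 147.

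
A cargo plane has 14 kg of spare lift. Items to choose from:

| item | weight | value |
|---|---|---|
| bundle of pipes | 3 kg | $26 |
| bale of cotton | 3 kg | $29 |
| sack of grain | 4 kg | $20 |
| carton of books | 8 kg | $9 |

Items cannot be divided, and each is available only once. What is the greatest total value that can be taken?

Check high-value combinations within 14 kg:
- bundle of pipes+bale of cotton+sack of grain: weight 3+3+4=10, value 26+29+20=75
- bundle of pipes+bale of cotton+carton of books: weight 3+3+8=14, value 26+29+9=64
- bundle of pipes+bale of cotton: weight 3+3=6, value 26+29=55
Best: $75.

$75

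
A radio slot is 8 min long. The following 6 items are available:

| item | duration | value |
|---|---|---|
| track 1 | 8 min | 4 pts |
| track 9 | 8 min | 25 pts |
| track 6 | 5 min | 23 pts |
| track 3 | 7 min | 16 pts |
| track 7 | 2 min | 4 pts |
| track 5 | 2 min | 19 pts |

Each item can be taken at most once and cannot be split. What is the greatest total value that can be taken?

Check high-value combinations within 8 min:
- track 6+track 5: duration 5+2=7, value 23+19=42
- track 6+track 7: duration 5+2=7, value 23+4=27
- track 9: duration 8, value 25
- track 7+track 5: duration 2+2=4, value 4+19=23
Best: 42 pts.

42 pts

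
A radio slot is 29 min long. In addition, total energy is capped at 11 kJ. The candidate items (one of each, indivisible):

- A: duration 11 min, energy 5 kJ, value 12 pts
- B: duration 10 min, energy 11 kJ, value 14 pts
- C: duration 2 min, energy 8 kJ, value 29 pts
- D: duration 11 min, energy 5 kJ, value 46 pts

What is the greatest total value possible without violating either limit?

58 pts

Feasible sets respecting both limits:
- A+D: duration 22, energy 10, value 58
- D: duration 11, energy 5, value 46
- C: duration 2, energy 8, value 29
- B: duration 10, energy 11, value 14
Best: 58 pts.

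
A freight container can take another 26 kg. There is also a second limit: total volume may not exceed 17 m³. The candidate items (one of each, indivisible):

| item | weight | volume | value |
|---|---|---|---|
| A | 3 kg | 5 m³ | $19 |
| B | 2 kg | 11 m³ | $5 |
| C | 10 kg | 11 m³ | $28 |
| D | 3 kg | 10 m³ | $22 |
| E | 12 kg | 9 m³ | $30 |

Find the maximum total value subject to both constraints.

$49

Feasible sets respecting both limits:
- A+E: weight 15, volume 14, value 49
- A+C: weight 13, volume 16, value 47
- A+D: weight 6, volume 15, value 41
- E: weight 12, volume 9, value 30
Best: $49.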